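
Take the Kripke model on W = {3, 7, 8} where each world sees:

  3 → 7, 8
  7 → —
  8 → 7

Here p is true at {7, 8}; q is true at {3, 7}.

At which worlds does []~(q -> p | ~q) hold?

{7}

3: successors {7, 8}; ~(q -> p | ~q) there: 7:F, 8:F. ✗
7: no successors, so []~(q -> p | ~q) holds vacuously. ✓
8: successors {7}; ~(q -> p | ~q) there: 7:F. ✗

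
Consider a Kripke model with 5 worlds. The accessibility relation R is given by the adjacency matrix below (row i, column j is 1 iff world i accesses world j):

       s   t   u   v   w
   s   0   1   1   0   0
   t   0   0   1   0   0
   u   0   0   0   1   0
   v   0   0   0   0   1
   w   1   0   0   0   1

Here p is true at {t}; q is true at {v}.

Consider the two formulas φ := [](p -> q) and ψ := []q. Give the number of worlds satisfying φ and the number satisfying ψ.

4 and 1

For [](p -> q):
s: successors {t, u}; p -> q there: t:F, u:T. ✗
t: successors {u}; p -> q there: u:T. ✓
u: successors {v}; p -> q there: v:T. ✓
v: successors {w}; p -> q there: w:T. ✓
w: successors {s, w}; p -> q there: s:T, w:T. ✓
— 4 worlds.
For []q:
s: successors {t, u}; q there: t:F, u:F. ✗
t: successors {u}; q there: u:F. ✗
u: successors {v}; q there: v:T. ✓
v: successors {w}; q there: w:F. ✗
w: successors {s, w}; q there: s:F, w:F. ✗
— 1 world.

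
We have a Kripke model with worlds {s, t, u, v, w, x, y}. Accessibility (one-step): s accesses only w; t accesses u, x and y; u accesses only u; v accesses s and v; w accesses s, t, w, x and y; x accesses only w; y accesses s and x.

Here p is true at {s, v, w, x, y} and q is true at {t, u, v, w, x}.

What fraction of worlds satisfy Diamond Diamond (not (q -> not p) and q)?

s: successors {w}; Diamond (not (q -> not p) and q) there: w:T. ✓
t: successors {u, x, y}; Diamond (not (q -> not p) and q) there: u:F, x:T, y:T. ✓
u: successors {u}; Diamond (not (q -> not p) and q) there: u:F. ✗
v: successors {s, v}; Diamond (not (q -> not p) and q) there: s:T, v:T. ✓
w: successors {s, t, w, x, y}; Diamond (not (q -> not p) and q) there: s:T, t:T, w:T, x:T, y:T. ✓
x: successors {w}; Diamond (not (q -> not p) and q) there: w:T. ✓
y: successors {s, x}; Diamond (not (q -> not p) and q) there: s:T, x:T. ✓
That's 6 of 7 worlds, so 6/7.

6/7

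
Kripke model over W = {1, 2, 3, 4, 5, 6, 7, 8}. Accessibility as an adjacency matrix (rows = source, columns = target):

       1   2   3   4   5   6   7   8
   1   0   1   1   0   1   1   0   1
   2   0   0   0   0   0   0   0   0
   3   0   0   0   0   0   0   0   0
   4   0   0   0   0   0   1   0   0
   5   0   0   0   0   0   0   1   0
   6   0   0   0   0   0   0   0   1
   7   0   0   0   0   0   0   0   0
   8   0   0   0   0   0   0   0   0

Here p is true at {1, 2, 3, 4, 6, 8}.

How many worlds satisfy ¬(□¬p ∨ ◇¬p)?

2

1: □¬p ∨ ◇¬p is T. ✗
2: □¬p ∨ ◇¬p is T. ✗
3: □¬p ∨ ◇¬p is T. ✗
4: □¬p ∨ ◇¬p is F. ✓
5: □¬p ∨ ◇¬p is T. ✗
6: □¬p ∨ ◇¬p is F. ✓
7: □¬p ∨ ◇¬p is T. ✗
8: □¬p ∨ ◇¬p is T. ✗
Satisfying worlds: {4, 6}.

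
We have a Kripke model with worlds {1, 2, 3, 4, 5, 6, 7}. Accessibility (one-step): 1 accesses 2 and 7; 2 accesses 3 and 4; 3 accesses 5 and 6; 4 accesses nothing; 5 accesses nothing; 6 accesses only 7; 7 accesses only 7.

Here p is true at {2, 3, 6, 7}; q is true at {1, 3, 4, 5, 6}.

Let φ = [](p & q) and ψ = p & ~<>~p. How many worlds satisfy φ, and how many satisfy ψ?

For [](p & q):
1: successors {2, 7}; p & q there: 2:F, 7:F. ✗
2: successors {3, 4}; p & q there: 3:T, 4:F. ✗
3: successors {5, 6}; p & q there: 5:F, 6:T. ✗
4: no successors, so [](p & q) holds vacuously. ✓
5: no successors, so [](p & q) holds vacuously. ✓
6: successors {7}; p & q there: 7:F. ✗
7: successors {7}; p & q there: 7:F. ✗
— 2 worlds.
For p & ~<>~p:
1: p is F, ~<>~p is T. ✗
2: p is T, ~<>~p is F. ✗
3: p is T, ~<>~p is F. ✗
4: p is F, ~<>~p is T. ✗
5: p is F, ~<>~p is T. ✗
6: p is T, ~<>~p is T. ✓
7: p is T, ~<>~p is T. ✓
— 2 worlds.

2 and 2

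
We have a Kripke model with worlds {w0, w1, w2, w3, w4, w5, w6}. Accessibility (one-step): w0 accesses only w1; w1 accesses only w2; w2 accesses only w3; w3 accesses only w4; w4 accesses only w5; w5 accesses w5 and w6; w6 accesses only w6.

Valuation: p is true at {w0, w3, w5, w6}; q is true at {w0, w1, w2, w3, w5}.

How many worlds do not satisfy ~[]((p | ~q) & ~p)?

w0: []((p | ~q) & ~p) is F. ✓
w1: []((p | ~q) & ~p) is F. ✓
w2: []((p | ~q) & ~p) is F. ✓
w3: []((p | ~q) & ~p) is T. ✗
w4: []((p | ~q) & ~p) is F. ✓
w5: []((p | ~q) & ~p) is F. ✓
w6: []((p | ~q) & ~p) is F. ✓
Satisfying worlds: {w0, w1, w2, w4, w5, w6}.
So ~[]((p | ~q) & ~p) fails at the other 1 world.

1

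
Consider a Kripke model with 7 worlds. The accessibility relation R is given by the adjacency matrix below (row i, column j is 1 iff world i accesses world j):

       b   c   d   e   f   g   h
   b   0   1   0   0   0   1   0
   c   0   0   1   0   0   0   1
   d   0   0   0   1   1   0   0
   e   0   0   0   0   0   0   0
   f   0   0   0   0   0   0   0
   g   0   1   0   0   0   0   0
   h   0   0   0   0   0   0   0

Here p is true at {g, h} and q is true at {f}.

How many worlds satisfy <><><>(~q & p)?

1

b: successors {c, g}; <><>(~q & p) there: c:F, g:T. ✓
c: successors {d, h}; <><>(~q & p) there: d:F, h:F. ✗
d: successors {e, f}; <><>(~q & p) there: e:F, f:F. ✗
e: no successors, so <><><>(~q & p) fails. ✗
f: no successors, so <><><>(~q & p) fails. ✗
g: successors {c}; <><>(~q & p) there: c:F. ✗
h: no successors, so <><><>(~q & p) fails. ✗
Satisfying worlds: {b}.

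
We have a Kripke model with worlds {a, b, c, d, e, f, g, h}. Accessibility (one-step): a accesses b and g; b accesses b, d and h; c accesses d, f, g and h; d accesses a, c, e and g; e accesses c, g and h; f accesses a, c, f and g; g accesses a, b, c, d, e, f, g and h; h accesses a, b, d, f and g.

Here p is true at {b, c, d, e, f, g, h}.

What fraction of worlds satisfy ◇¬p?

1/2

a: successors {b, g}; ¬p there: b:F, g:F. ✗
b: successors {b, d, h}; ¬p there: b:F, d:F, h:F. ✗
c: successors {d, f, g, h}; ¬p there: d:F, f:F, g:F, h:F. ✗
d: successors {a, c, e, g}; ¬p there: a:T, c:F, e:F, g:F. ✓
e: successors {c, g, h}; ¬p there: c:F, g:F, h:F. ✗
f: successors {a, c, f, g}; ¬p there: a:T, c:F, f:F, g:F. ✓
g: successors {a, b, c, d, e, f, g, h}; ¬p there: a:T, b:F, c:F, d:F, e:F, f:F, g:F, h:F. ✓
h: successors {a, b, d, f, g}; ¬p there: a:T, b:F, d:F, f:F, g:F. ✓
That's 4 of 8 worlds, so 4/8 = 1/2.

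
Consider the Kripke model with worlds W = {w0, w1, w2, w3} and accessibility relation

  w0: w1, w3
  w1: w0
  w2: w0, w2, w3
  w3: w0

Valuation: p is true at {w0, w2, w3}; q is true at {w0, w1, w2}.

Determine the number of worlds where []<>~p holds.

2

w0: successors {w1, w3}; <>~p there: w1:F, w3:F. ✗
w1: successors {w0}; <>~p there: w0:T. ✓
w2: successors {w0, w2, w3}; <>~p there: w0:T, w2:F, w3:F. ✗
w3: successors {w0}; <>~p there: w0:T. ✓
Satisfying worlds: {w1, w3}.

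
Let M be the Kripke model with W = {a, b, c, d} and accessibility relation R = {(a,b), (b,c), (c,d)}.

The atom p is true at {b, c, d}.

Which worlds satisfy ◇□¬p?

{c}

a: successors {b}; □¬p there: b:F. ✗
b: successors {c}; □¬p there: c:F. ✗
c: successors {d}; □¬p there: d:T. ✓
d: no successors, so ◇□¬p fails. ✗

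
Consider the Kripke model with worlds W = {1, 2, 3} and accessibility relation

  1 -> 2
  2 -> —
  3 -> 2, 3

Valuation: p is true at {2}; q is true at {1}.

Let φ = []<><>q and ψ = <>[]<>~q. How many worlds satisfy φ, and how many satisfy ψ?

1 and 2

For []<><>q:
1: successors {2}; <><>q there: 2:F. ✗
2: no successors, so []<><>q holds vacuously. ✓
3: successors {2, 3}; <><>q there: 2:F, 3:F. ✗
— 1 world.
For <>[]<>~q:
1: successors {2}; []<>~q there: 2:T. ✓
2: no successors, so <>[]<>~q fails. ✗
3: successors {2, 3}; []<>~q there: 2:T, 3:F. ✓
— 2 worlds.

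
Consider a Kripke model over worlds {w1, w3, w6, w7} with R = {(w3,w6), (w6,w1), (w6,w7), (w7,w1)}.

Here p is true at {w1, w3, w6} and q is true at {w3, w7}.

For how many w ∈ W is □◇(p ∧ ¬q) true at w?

2

w1: no successors, so □◇(p ∧ ¬q) holds vacuously. ✓
w3: successors {w6}; ◇(p ∧ ¬q) there: w6:T. ✓
w6: successors {w1, w7}; ◇(p ∧ ¬q) there: w1:F, w7:T. ✗
w7: successors {w1}; ◇(p ∧ ¬q) there: w1:F. ✗
Satisfying worlds: {w1, w3}.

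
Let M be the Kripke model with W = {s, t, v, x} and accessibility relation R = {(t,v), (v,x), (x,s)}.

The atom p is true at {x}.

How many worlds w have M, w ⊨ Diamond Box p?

2

s: no successors, so Diamond Box p fails. ✗
t: successors {v}; Box p there: v:T. ✓
v: successors {x}; Box p there: x:F. ✗
x: successors {s}; Box p there: s:T. ✓
Satisfying worlds: {t, x}.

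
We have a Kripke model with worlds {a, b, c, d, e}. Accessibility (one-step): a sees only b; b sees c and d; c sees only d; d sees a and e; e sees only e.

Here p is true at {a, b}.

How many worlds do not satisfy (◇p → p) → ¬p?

a: ◇p → p is T, ¬p is F. ✗
b: ◇p → p is T, ¬p is F. ✗
c: ◇p → p is T, ¬p is T. ✓
d: ◇p → p is F, ¬p is T. ✓
e: ◇p → p is T, ¬p is T. ✓
Satisfying worlds: {c, d, e}.
So (◇p → p) → ¬p fails at the other 2 worlds.

2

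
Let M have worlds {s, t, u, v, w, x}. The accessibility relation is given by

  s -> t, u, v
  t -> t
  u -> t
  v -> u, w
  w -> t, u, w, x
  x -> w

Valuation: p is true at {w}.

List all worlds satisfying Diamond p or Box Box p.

{v, w, x}

s: Diamond p is F, Box Box p is F. ✗
t: Diamond p is F, Box Box p is F. ✗
u: Diamond p is F, Box Box p is F. ✗
v: Diamond p is T, Box Box p is F. ✓
w: Diamond p is T, Box Box p is F. ✓
x: Diamond p is T, Box Box p is F. ✓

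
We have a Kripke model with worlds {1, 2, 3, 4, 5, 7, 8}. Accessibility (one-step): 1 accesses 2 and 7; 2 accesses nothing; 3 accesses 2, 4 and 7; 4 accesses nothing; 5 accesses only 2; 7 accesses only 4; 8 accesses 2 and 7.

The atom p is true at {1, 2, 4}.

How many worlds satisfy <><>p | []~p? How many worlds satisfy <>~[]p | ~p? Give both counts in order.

For <><>p | []~p:
1: <><>p is T, []~p is F. ✓
2: <><>p is F, []~p is T. ✓
3: <><>p is T, []~p is F. ✓
4: <><>p is F, []~p is T. ✓
5: <><>p is F, []~p is F. ✗
7: <><>p is F, []~p is F. ✗
8: <><>p is T, []~p is F. ✓
— 5 worlds.
For <>~[]p | ~p:
1: <>~[]p is F, ~p is F. ✗
2: <>~[]p is F, ~p is F. ✗
3: <>~[]p is F, ~p is T. ✓
4: <>~[]p is F, ~p is F. ✗
5: <>~[]p is F, ~p is T. ✓
7: <>~[]p is F, ~p is T. ✓
8: <>~[]p is F, ~p is T. ✓
— 4 worlds.

5 and 4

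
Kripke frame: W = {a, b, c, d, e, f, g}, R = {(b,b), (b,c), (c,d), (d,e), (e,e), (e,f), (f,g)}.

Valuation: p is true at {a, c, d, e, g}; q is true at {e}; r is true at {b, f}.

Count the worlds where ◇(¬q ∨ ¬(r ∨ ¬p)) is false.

2

a: no successors, so ◇(¬q ∨ ¬(r ∨ ¬p)) fails. ✗
b: successors {b, c}; ¬q ∨ ¬(r ∨ ¬p) there: b:T, c:T. ✓
c: successors {d}; ¬q ∨ ¬(r ∨ ¬p) there: d:T. ✓
d: successors {e}; ¬q ∨ ¬(r ∨ ¬p) there: e:T. ✓
e: successors {e, f}; ¬q ∨ ¬(r ∨ ¬p) there: e:T, f:T. ✓
f: successors {g}; ¬q ∨ ¬(r ∨ ¬p) there: g:T. ✓
g: no successors, so ◇(¬q ∨ ¬(r ∨ ¬p)) fails. ✗
Satisfying worlds: {b, c, d, e, f}.
So ◇(¬q ∨ ¬(r ∨ ¬p)) fails at the other 2 worlds.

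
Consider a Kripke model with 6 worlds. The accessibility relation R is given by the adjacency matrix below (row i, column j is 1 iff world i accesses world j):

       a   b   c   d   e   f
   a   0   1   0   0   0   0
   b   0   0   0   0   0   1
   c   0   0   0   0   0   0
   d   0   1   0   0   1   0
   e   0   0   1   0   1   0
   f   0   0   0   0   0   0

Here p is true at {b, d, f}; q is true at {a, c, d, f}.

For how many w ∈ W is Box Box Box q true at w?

a: successors {b}; Box Box q there: b:T. ✓
b: successors {f}; Box Box q there: f:T. ✓
c: no successors, so Box Box Box q holds vacuously. ✓
d: successors {b, e}; Box Box q there: b:T, e:F. ✗
e: successors {c, e}; Box Box q there: c:T, e:F. ✗
f: no successors, so Box Box Box q holds vacuously. ✓
Satisfying worlds: {a, b, c, f}.

4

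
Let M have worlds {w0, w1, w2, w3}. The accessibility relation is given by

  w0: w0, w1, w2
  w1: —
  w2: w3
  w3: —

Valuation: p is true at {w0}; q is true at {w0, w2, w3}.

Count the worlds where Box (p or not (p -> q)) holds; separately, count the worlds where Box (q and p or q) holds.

2 and 3

For Box (p or not (p -> q)):
w0: successors {w0, w1, w2}; p or not (p -> q) there: w0:T, w1:F, w2:F. ✗
w1: no successors, so Box (p or not (p -> q)) holds vacuously. ✓
w2: successors {w3}; p or not (p -> q) there: w3:F. ✗
w3: no successors, so Box (p or not (p -> q)) holds vacuously. ✓
— 2 worlds.
For Box (q and p or q):
w0: successors {w0, w1, w2}; q and p or q there: w0:T, w1:F, w2:T. ✗
w1: no successors, so Box (q and p or q) holds vacuously. ✓
w2: successors {w3}; q and p or q there: w3:T. ✓
w3: no successors, so Box (q and p or q) holds vacuously. ✓
— 3 worlds.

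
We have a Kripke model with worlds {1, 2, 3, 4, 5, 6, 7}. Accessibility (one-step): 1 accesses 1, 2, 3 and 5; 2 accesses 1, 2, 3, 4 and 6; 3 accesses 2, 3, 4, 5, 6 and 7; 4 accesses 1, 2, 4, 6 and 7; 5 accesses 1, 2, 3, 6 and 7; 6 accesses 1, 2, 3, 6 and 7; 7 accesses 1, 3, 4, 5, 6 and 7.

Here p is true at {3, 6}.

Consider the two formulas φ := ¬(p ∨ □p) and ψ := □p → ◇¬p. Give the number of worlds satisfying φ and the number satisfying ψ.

For ¬(p ∨ □p):
1: p ∨ □p is F. ✓
2: p ∨ □p is F. ✓
3: p ∨ □p is T. ✗
4: p ∨ □p is F. ✓
5: p ∨ □p is F. ✓
6: p ∨ □p is T. ✗
7: p ∨ □p is F. ✓
— 5 worlds.
For □p → ◇¬p:
1: □p is F, ◇¬p is T. ✓
2: □p is F, ◇¬p is T. ✓
3: □p is F, ◇¬p is T. ✓
4: □p is F, ◇¬p is T. ✓
5: □p is F, ◇¬p is T. ✓
6: □p is F, ◇¬p is T. ✓
7: □p is F, ◇¬p is T. ✓
— 7 worlds.

5 and 7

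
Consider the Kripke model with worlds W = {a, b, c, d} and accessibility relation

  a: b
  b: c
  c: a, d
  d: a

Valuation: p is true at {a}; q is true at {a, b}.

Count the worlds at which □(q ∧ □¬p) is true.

2

a: successors {b}; q ∧ □¬p there: b:T. ✓
b: successors {c}; q ∧ □¬p there: c:F. ✗
c: successors {a, d}; q ∧ □¬p there: a:T, d:F. ✗
d: successors {a}; q ∧ □¬p there: a:T. ✓
Satisfying worlds: {a, d}.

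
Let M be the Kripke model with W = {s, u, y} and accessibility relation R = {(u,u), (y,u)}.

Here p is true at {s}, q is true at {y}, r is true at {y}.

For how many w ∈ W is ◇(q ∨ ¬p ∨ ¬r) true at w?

s: no successors, so ◇(q ∨ ¬p ∨ ¬r) fails. ✗
u: successors {u}; q ∨ ¬p ∨ ¬r there: u:T. ✓
y: successors {u}; q ∨ ¬p ∨ ¬r there: u:T. ✓
Satisfying worlds: {u, y}.

2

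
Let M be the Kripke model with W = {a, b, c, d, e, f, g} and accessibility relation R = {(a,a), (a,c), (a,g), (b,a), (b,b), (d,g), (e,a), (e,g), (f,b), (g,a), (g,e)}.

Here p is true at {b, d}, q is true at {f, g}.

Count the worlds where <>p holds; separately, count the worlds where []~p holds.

2 and 5

For <>p:
a: successors {a, c, g}; p there: a:F, c:F, g:F. ✗
b: successors {a, b}; p there: a:F, b:T. ✓
c: no successors, so <>p fails. ✗
d: successors {g}; p there: g:F. ✗
e: successors {a, g}; p there: a:F, g:F. ✗
f: successors {b}; p there: b:T. ✓
g: successors {a, e}; p there: a:F, e:F. ✗
— 2 worlds.
For []~p:
a: successors {a, c, g}; ~p there: a:T, c:T, g:T. ✓
b: successors {a, b}; ~p there: a:T, b:F. ✗
c: no successors, so []~p holds vacuously. ✓
d: successors {g}; ~p there: g:T. ✓
e: successors {a, g}; ~p there: a:T, g:T. ✓
f: successors {b}; ~p there: b:F. ✗
g: successors {a, e}; ~p there: a:T, e:T. ✓
— 5 worlds.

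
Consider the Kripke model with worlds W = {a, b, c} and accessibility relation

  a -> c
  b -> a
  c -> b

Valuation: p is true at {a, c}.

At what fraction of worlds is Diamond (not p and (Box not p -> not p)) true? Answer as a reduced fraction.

a: successors {c}; not p and (Box not p -> not p) there: c:F. ✗
b: successors {a}; not p and (Box not p -> not p) there: a:F. ✗
c: successors {b}; not p and (Box not p -> not p) there: b:T. ✓
That's 1 of 3 worlds, so 1/3.

1/3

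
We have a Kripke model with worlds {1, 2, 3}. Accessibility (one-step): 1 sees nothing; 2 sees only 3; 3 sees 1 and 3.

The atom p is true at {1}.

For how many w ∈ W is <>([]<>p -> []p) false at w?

1: no successors, so <>([]<>p -> []p) fails. ✗
2: successors {3}; []<>p -> []p there: 3:T. ✓
3: successors {1, 3}; []<>p -> []p there: 1:T, 3:T. ✓
Satisfying worlds: {2, 3}.
So <>([]<>p -> []p) fails at the other 1 world.

1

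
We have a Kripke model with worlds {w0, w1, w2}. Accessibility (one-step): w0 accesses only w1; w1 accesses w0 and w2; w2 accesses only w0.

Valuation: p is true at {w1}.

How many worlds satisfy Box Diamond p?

w0: successors {w1}; Diamond p there: w1:F. ✗
w1: successors {w0, w2}; Diamond p there: w0:T, w2:F. ✗
w2: successors {w0}; Diamond p there: w0:T. ✓
Satisfying worlds: {w2}.

1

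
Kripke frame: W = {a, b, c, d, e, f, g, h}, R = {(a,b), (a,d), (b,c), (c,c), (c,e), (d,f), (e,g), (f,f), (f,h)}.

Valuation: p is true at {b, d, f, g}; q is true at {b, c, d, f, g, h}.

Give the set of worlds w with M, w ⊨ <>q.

{a, b, c, d, e, f}

a: successors {b, d}; q there: b:T, d:T. ✓
b: successors {c}; q there: c:T. ✓
c: successors {c, e}; q there: c:T, e:F. ✓
d: successors {f}; q there: f:T. ✓
e: successors {g}; q there: g:T. ✓
f: successors {f, h}; q there: f:T, h:T. ✓
g: no successors, so <>q fails. ✗
h: no successors, so <>q fails. ✗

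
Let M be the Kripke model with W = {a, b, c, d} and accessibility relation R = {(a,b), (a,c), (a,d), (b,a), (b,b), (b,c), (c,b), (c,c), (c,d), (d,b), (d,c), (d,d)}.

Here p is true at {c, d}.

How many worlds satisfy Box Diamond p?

a: successors {b, c, d}; Diamond p there: b:T, c:T, d:T. ✓
b: successors {a, b, c}; Diamond p there: a:T, b:T, c:T. ✓
c: successors {b, c, d}; Diamond p there: b:T, c:T, d:T. ✓
d: successors {b, c, d}; Diamond p there: b:T, c:T, d:T. ✓
Satisfying worlds: {a, b, c, d}.

4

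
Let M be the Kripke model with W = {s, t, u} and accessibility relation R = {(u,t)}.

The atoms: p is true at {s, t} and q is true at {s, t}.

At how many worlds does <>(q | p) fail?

s: no successors, so <>(q | p) fails. ✗
t: no successors, so <>(q | p) fails. ✗
u: successors {t}; q | p there: t:T. ✓
Satisfying worlds: {u}.
So <>(q | p) fails at the other 2 worlds.

2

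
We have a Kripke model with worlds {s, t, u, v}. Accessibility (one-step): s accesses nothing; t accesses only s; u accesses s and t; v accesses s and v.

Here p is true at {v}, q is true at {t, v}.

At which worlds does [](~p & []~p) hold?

{s, t, u}

s: no successors, so [](~p & []~p) holds vacuously. ✓
t: successors {s}; ~p & []~p there: s:T. ✓
u: successors {s, t}; ~p & []~p there: s:T, t:T. ✓
v: successors {s, v}; ~p & []~p there: s:T, v:F. ✗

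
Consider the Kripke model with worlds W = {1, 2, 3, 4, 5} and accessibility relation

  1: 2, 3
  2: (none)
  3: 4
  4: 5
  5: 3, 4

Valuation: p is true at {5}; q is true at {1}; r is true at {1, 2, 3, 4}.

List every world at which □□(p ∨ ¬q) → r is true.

1: □□(p ∨ ¬q) is T, r is T. ✓
2: □□(p ∨ ¬q) is T, r is T. ✓
3: □□(p ∨ ¬q) is T, r is T. ✓
4: □□(p ∨ ¬q) is T, r is T. ✓
5: □□(p ∨ ¬q) is T, r is F. ✗

{1, 2, 3, 4}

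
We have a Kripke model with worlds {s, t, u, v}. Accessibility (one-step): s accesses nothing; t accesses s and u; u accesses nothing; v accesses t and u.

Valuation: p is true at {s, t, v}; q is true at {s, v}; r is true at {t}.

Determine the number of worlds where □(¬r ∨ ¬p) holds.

s: no successors, so □(¬r ∨ ¬p) holds vacuously. ✓
t: successors {s, u}; ¬r ∨ ¬p there: s:T, u:T. ✓
u: no successors, so □(¬r ∨ ¬p) holds vacuously. ✓
v: successors {t, u}; ¬r ∨ ¬p there: t:F, u:T. ✗
Satisfying worlds: {s, t, u}.

3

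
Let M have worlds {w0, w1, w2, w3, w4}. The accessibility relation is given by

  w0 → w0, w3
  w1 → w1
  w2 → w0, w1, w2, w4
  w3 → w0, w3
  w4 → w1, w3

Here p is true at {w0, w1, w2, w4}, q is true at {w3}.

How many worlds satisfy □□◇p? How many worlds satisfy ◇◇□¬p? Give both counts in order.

For □□◇p:
w0: successors {w0, w3}; □◇p there: w0:T, w3:T. ✓
w1: successors {w1}; □◇p there: w1:T. ✓
w2: successors {w0, w1, w2, w4}; □◇p there: w0:T, w1:T, w2:T, w4:T. ✓
w3: successors {w0, w3}; □◇p there: w0:T, w3:T. ✓
w4: successors {w1, w3}; □◇p there: w1:T, w3:T. ✓
— 5 worlds.
For ◇◇□¬p:
w0: successors {w0, w3}; ◇□¬p there: w0:F, w3:F. ✗
w1: successors {w1}; ◇□¬p there: w1:F. ✗
w2: successors {w0, w1, w2, w4}; ◇□¬p there: w0:F, w1:F, w2:F, w4:F. ✗
w3: successors {w0, w3}; ◇□¬p there: w0:F, w3:F. ✗
w4: successors {w1, w3}; ◇□¬p there: w1:F, w3:F. ✗
— 0 worlds.

5 and 0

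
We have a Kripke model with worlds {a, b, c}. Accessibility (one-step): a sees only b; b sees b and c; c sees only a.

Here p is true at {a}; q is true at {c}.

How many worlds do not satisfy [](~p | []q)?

a: successors {b}; ~p | []q there: b:T. ✓
b: successors {b, c}; ~p | []q there: b:T, c:T. ✓
c: successors {a}; ~p | []q there: a:F. ✗
Satisfying worlds: {a, b}.
So [](~p | []q) fails at the other 1 world.

1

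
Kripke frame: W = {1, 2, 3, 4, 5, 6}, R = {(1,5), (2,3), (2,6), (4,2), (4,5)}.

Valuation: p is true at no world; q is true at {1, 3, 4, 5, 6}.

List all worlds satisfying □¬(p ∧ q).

{1, 2, 3, 4, 5, 6}

1: successors {5}; ¬(p ∧ q) there: 5:T. ✓
2: successors {3, 6}; ¬(p ∧ q) there: 3:T, 6:T. ✓
3: no successors, so □¬(p ∧ q) holds vacuously. ✓
4: successors {2, 5}; ¬(p ∧ q) there: 2:T, 5:T. ✓
5: no successors, so □¬(p ∧ q) holds vacuously. ✓
6: no successors, so □¬(p ∧ q) holds vacuously. ✓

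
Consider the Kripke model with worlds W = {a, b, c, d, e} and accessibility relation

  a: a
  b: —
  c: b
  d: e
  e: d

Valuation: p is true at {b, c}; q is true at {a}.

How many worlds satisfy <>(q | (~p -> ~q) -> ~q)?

3

a: successors {a}; q | (~p -> ~q) -> ~q there: a:F. ✗
b: no successors, so <>(q | (~p -> ~q) -> ~q) fails. ✗
c: successors {b}; q | (~p -> ~q) -> ~q there: b:T. ✓
d: successors {e}; q | (~p -> ~q) -> ~q there: e:T. ✓
e: successors {d}; q | (~p -> ~q) -> ~q there: d:T. ✓
Satisfying worlds: {c, d, e}.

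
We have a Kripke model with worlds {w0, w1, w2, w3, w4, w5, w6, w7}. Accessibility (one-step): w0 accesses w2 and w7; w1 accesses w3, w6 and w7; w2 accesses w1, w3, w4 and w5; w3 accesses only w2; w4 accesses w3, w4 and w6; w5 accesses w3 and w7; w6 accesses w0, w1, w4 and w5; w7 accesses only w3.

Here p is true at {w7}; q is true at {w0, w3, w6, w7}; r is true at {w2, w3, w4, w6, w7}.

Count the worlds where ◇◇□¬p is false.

w0: successors {w2, w7}; ◇□¬p there: w2:T, w7:T. ✓
w1: successors {w3, w6, w7}; ◇□¬p there: w3:T, w6:T, w7:T. ✓
w2: successors {w1, w3, w4, w5}; ◇□¬p there: w1:T, w3:T, w4:T, w5:T. ✓
w3: successors {w2}; ◇□¬p there: w2:T. ✓
w4: successors {w3, w4, w6}; ◇□¬p there: w3:T, w4:T, w6:T. ✓
w5: successors {w3, w7}; ◇□¬p there: w3:T, w7:T. ✓
w6: successors {w0, w1, w4, w5}; ◇□¬p there: w0:T, w1:T, w4:T, w5:T. ✓
w7: successors {w3}; ◇□¬p there: w3:T. ✓
Satisfying worlds: {w0, w1, w2, w3, w4, w5, w6, w7}.
So ◇◇□¬p fails at the other 0 worlds.

0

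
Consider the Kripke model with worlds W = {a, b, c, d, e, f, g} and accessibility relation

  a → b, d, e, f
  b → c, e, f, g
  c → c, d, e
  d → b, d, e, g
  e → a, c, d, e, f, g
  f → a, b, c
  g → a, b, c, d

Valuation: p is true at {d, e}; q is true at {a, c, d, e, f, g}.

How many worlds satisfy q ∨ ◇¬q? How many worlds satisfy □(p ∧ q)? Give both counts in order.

6 and 0

For q ∨ ◇¬q:
a: q is T, ◇¬q is T. ✓
b: q is F, ◇¬q is F. ✗
c: q is T, ◇¬q is F. ✓
d: q is T, ◇¬q is T. ✓
e: q is T, ◇¬q is F. ✓
f: q is T, ◇¬q is T. ✓
g: q is T, ◇¬q is T. ✓
— 6 worlds.
For □(p ∧ q):
a: successors {b, d, e, f}; p ∧ q there: b:F, d:T, e:T, f:F. ✗
b: successors {c, e, f, g}; p ∧ q there: c:F, e:T, f:F, g:F. ✗
c: successors {c, d, e}; p ∧ q there: c:F, d:T, e:T. ✗
d: successors {b, d, e, g}; p ∧ q there: b:F, d:T, e:T, g:F. ✗
e: successors {a, c, d, e, f, g}; p ∧ q there: a:F, c:F, d:T, e:T, f:F, g:F. ✗
f: successors {a, b, c}; p ∧ q there: a:F, b:F, c:F. ✗
g: successors {a, b, c, d}; p ∧ q there: a:F, b:F, c:F, d:T. ✗
— 0 worlds.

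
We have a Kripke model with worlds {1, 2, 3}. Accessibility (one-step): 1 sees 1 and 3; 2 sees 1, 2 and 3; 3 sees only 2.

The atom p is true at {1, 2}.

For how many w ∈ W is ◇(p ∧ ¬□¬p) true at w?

1: successors {1, 3}; p ∧ ¬□¬p there: 1:T, 3:F. ✓
2: successors {1, 2, 3}; p ∧ ¬□¬p there: 1:T, 2:T, 3:F. ✓
3: successors {2}; p ∧ ¬□¬p there: 2:T. ✓
Satisfying worlds: {1, 2, 3}.

3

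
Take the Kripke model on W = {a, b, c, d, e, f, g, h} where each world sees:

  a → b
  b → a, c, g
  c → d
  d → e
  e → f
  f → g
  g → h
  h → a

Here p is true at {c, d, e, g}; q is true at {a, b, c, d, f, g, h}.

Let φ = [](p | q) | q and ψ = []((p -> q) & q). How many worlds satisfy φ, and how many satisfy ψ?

For [](p | q) | q:
a: [](p | q) is T, q is T. ✓
b: [](p | q) is T, q is T. ✓
c: [](p | q) is T, q is T. ✓
d: [](p | q) is T, q is T. ✓
e: [](p | q) is T, q is F. ✓
f: [](p | q) is T, q is T. ✓
g: [](p | q) is T, q is T. ✓
h: [](p | q) is T, q is T. ✓
— 8 worlds.
For []((p -> q) & q):
a: successors {b}; (p -> q) & q there: b:T. ✓
b: successors {a, c, g}; (p -> q) & q there: a:T, c:T, g:T. ✓
c: successors {d}; (p -> q) & q there: d:T. ✓
d: successors {e}; (p -> q) & q there: e:F. ✗
e: successors {f}; (p -> q) & q there: f:T. ✓
f: successors {g}; (p -> q) & q there: g:T. ✓
g: successors {h}; (p -> q) & q there: h:T. ✓
h: successors {a}; (p -> q) & q there: a:T. ✓
— 7 worlds.

8 and 7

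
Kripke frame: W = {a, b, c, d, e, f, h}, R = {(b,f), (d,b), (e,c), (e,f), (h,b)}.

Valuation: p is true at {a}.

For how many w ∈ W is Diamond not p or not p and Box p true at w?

a: Diamond not p is F, not p and Box p is F. ✗
b: Diamond not p is T, not p and Box p is F. ✓
c: Diamond not p is F, not p and Box p is T. ✓
d: Diamond not p is T, not p and Box p is F. ✓
e: Diamond not p is T, not p and Box p is F. ✓
f: Diamond not p is F, not p and Box p is T. ✓
h: Diamond not p is T, not p and Box p is F. ✓
Satisfying worlds: {b, c, d, e, f, h}.

6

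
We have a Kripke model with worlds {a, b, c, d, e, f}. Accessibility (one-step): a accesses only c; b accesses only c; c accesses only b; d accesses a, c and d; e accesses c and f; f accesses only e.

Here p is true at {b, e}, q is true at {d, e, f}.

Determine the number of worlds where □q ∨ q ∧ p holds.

2

a: □q is F, q ∧ p is F. ✗
b: □q is F, q ∧ p is F. ✗
c: □q is F, q ∧ p is F. ✗
d: □q is F, q ∧ p is F. ✗
e: □q is F, q ∧ p is T. ✓
f: □q is T, q ∧ p is F. ✓
Satisfying worlds: {e, f}.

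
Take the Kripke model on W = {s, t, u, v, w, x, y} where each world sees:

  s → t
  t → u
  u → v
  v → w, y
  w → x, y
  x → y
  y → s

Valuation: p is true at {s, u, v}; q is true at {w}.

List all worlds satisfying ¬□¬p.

s: □¬p is T. ✗
t: □¬p is F. ✓
u: □¬p is F. ✓
v: □¬p is T. ✗
w: □¬p is T. ✗
x: □¬p is T. ✗
y: □¬p is F. ✓

{t, u, y}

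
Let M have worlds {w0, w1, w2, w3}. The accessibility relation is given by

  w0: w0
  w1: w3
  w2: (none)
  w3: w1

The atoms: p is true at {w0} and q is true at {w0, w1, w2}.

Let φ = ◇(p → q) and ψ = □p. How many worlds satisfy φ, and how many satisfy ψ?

For ◇(p → q):
w0: successors {w0}; p → q there: w0:T. ✓
w1: successors {w3}; p → q there: w3:T. ✓
w2: no successors, so ◇(p → q) fails. ✗
w3: successors {w1}; p → q there: w1:T. ✓
— 3 worlds.
For □p:
w0: successors {w0}; p there: w0:T. ✓
w1: successors {w3}; p there: w3:F. ✗
w2: no successors, so □p holds vacuously. ✓
w3: successors {w1}; p there: w1:F. ✗
— 2 worlds.

3 and 2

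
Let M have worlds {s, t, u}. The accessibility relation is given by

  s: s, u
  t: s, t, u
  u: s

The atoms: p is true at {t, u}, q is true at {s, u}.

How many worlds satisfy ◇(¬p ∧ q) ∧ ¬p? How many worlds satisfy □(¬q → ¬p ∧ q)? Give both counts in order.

For ◇(¬p ∧ q) ∧ ¬p:
s: ◇(¬p ∧ q) is T, ¬p is T. ✓
t: ◇(¬p ∧ q) is T, ¬p is F. ✗
u: ◇(¬p ∧ q) is T, ¬p is F. ✗
— 1 world.
For □(¬q → ¬p ∧ q):
s: successors {s, u}; ¬q → ¬p ∧ q there: s:T, u:T. ✓
t: successors {s, t, u}; ¬q → ¬p ∧ q there: s:T, t:F, u:T. ✗
u: successors {s}; ¬q → ¬p ∧ q there: s:T. ✓
— 2 worlds.

1 and 2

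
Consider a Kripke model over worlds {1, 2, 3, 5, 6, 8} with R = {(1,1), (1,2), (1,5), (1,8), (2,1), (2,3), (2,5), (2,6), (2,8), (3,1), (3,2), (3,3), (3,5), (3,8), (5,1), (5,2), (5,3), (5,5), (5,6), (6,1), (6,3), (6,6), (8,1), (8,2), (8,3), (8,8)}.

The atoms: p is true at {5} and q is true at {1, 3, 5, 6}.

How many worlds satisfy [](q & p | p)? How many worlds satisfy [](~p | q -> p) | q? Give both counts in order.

For [](q & p | p):
1: successors {1, 2, 5, 8}; q & p | p there: 1:F, 2:F, 5:T, 8:F. ✗
2: successors {1, 3, 5, 6, 8}; q & p | p there: 1:F, 3:F, 5:T, 6:F, 8:F. ✗
3: successors {1, 2, 3, 5, 8}; q & p | p there: 1:F, 2:F, 3:F, 5:T, 8:F. ✗
5: successors {1, 2, 3, 5, 6}; q & p | p there: 1:F, 2:F, 3:F, 5:T, 6:F. ✗
6: successors {1, 3, 6}; q & p | p there: 1:F, 3:F, 6:F. ✗
8: successors {1, 2, 3, 8}; q & p | p there: 1:F, 2:F, 3:F, 8:F. ✗
— 0 worlds.
For [](~p | q -> p) | q:
1: [](~p | q -> p) is F, q is T. ✓
2: [](~p | q -> p) is F, q is F. ✗
3: [](~p | q -> p) is F, q is T. ✓
5: [](~p | q -> p) is F, q is T. ✓
6: [](~p | q -> p) is F, q is T. ✓
8: [](~p | q -> p) is F, q is F. ✗
— 4 worlds.

0 and 4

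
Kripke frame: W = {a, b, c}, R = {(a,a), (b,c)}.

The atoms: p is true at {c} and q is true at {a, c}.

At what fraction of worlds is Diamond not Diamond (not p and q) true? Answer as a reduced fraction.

a: successors {a}; not Diamond (not p and q) there: a:F. ✗
b: successors {c}; not Diamond (not p and q) there: c:T. ✓
c: no successors, so Diamond not Diamond (not p and q) fails. ✗
That's 1 of 3 worlds, so 1/3.

1/3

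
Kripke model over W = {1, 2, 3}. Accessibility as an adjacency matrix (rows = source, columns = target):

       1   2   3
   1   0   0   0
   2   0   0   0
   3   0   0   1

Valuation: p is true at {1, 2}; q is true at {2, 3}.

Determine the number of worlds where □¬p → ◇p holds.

1: □¬p is T, ◇p is F. ✗
2: □¬p is T, ◇p is F. ✗
3: □¬p is T, ◇p is F. ✗
Satisfying worlds: ∅.

0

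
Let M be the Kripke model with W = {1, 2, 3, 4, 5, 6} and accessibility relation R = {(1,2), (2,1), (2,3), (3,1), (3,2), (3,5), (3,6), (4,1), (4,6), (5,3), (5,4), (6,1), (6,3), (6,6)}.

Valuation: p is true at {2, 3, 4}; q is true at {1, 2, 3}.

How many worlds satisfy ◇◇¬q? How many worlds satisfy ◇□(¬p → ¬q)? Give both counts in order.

For ◇◇¬q:
1: successors {2}; ◇¬q there: 2:F. ✗
2: successors {1, 3}; ◇¬q there: 1:F, 3:T. ✓
3: successors {1, 2, 5, 6}; ◇¬q there: 1:F, 2:F, 5:T, 6:T. ✓
4: successors {1, 6}; ◇¬q there: 1:F, 6:T. ✓
5: successors {3, 4}; ◇¬q there: 3:T, 4:T. ✓
6: successors {1, 3, 6}; ◇¬q there: 1:F, 3:T, 6:T. ✓
— 5 worlds.
For ◇□(¬p → ¬q):
1: successors {2}; □(¬p → ¬q) there: 2:F. ✗
2: successors {1, 3}; □(¬p → ¬q) there: 1:T, 3:F. ✓
3: successors {1, 2, 5, 6}; □(¬p → ¬q) there: 1:T, 2:F, 5:T, 6:F. ✓
4: successors {1, 6}; □(¬p → ¬q) there: 1:T, 6:F. ✓
5: successors {3, 4}; □(¬p → ¬q) there: 3:F, 4:F. ✗
6: successors {1, 3, 6}; □(¬p → ¬q) there: 1:T, 3:F, 6:F. ✓
— 4 worlds.

5 and 4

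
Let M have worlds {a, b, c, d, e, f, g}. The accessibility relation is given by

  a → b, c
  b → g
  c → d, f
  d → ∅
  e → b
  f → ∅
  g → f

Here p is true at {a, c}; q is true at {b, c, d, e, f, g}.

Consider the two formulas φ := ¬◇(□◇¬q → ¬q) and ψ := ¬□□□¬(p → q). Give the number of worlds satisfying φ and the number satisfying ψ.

For ¬◇(□◇¬q → ¬q):
a: ◇(□◇¬q → ¬q) is T. ✗
b: ◇(□◇¬q → ¬q) is T. ✗
c: ◇(□◇¬q → ¬q) is F. ✓
d: ◇(□◇¬q → ¬q) is F. ✓
e: ◇(□◇¬q → ¬q) is T. ✗
f: ◇(□◇¬q → ¬q) is F. ✓
g: ◇(□◇¬q → ¬q) is F. ✓
— 4 worlds.
For ¬□□□¬(p → q):
a: □□□¬(p → q) is F. ✓
b: □□□¬(p → q) is T. ✗
c: □□□¬(p → q) is T. ✗
d: □□□¬(p → q) is T. ✗
e: □□□¬(p → q) is F. ✓
f: □□□¬(p → q) is T. ✗
g: □□□¬(p → q) is T. ✗
— 2 worlds.

4 and 2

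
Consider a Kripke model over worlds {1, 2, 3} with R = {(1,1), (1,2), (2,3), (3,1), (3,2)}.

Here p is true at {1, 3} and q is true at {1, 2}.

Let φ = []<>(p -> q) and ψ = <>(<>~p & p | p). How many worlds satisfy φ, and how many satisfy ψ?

For []<>(p -> q):
1: successors {1, 2}; <>(p -> q) there: 1:T, 2:F. ✗
2: successors {3}; <>(p -> q) there: 3:T. ✓
3: successors {1, 2}; <>(p -> q) there: 1:T, 2:F. ✗
— 1 world.
For <>(<>~p & p | p):
1: successors {1, 2}; <>~p & p | p there: 1:T, 2:F. ✓
2: successors {3}; <>~p & p | p there: 3:T. ✓
3: successors {1, 2}; <>~p & p | p there: 1:T, 2:F. ✓
— 3 worlds.

1 and 3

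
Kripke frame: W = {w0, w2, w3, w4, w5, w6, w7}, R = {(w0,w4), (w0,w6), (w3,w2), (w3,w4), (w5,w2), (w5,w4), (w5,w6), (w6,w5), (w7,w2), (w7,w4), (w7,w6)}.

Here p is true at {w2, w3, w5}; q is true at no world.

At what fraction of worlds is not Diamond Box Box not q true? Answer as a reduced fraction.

2/7

w0: Diamond Box Box not q is T. ✗
w2: Diamond Box Box not q is F. ✓
w3: Diamond Box Box not q is T. ✗
w4: Diamond Box Box not q is F. ✓
w5: Diamond Box Box not q is T. ✗
w6: Diamond Box Box not q is T. ✗
w7: Diamond Box Box not q is T. ✗
That's 2 of 7 worlds, so 2/7.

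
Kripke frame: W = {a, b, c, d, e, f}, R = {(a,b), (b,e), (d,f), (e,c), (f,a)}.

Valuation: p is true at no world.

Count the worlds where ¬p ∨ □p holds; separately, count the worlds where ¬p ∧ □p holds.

For ¬p ∨ □p:
a: ¬p is T, □p is F. ✓
b: ¬p is T, □p is F. ✓
c: ¬p is T, □p is T. ✓
d: ¬p is T, □p is F. ✓
e: ¬p is T, □p is F. ✓
f: ¬p is T, □p is F. ✓
— 6 worlds.
For ¬p ∧ □p:
a: ¬p is T, □p is F. ✗
b: ¬p is T, □p is F. ✗
c: ¬p is T, □p is T. ✓
d: ¬p is T, □p is F. ✗
e: ¬p is T, □p is F. ✗
f: ¬p is T, □p is F. ✗
— 1 world.

6 and 1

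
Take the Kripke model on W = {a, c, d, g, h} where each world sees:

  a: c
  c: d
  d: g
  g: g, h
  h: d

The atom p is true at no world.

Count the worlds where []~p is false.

a: successors {c}; ~p there: c:T. ✓
c: successors {d}; ~p there: d:T. ✓
d: successors {g}; ~p there: g:T. ✓
g: successors {g, h}; ~p there: g:T, h:T. ✓
h: successors {d}; ~p there: d:T. ✓
Satisfying worlds: {a, c, d, g, h}.
So []~p fails at the other 0 worlds.

0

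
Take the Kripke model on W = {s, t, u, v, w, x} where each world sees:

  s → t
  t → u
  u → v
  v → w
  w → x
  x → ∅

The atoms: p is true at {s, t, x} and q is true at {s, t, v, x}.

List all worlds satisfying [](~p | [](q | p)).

{t, u, v, w, x}

s: successors {t}; ~p | [](q | p) there: t:F. ✗
t: successors {u}; ~p | [](q | p) there: u:T. ✓
u: successors {v}; ~p | [](q | p) there: v:T. ✓
v: successors {w}; ~p | [](q | p) there: w:T. ✓
w: successors {x}; ~p | [](q | p) there: x:T. ✓
x: no successors, so [](~p | [](q | p)) holds vacuously. ✓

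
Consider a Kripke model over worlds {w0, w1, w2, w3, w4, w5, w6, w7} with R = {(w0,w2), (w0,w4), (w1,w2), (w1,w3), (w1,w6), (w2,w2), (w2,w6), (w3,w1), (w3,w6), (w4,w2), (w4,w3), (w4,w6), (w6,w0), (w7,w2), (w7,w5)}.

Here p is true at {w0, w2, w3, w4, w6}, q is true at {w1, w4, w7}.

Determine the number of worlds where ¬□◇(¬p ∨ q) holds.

w0: □◇(¬p ∨ q) is F. ✓
w1: □◇(¬p ∨ q) is F. ✓
w2: □◇(¬p ∨ q) is F. ✓
w3: □◇(¬p ∨ q) is F. ✓
w4: □◇(¬p ∨ q) is F. ✓
w5: □◇(¬p ∨ q) is T. ✗
w6: □◇(¬p ∨ q) is T. ✗
w7: □◇(¬p ∨ q) is F. ✓
Satisfying worlds: {w0, w1, w2, w3, w4, w7}.

6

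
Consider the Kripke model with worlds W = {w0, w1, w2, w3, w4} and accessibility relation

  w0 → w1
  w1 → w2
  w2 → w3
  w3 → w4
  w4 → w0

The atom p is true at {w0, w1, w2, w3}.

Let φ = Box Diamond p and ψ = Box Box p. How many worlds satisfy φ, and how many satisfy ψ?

For Box Diamond p:
w0: successors {w1}; Diamond p there: w1:T. ✓
w1: successors {w2}; Diamond p there: w2:T. ✓
w2: successors {w3}; Diamond p there: w3:F. ✗
w3: successors {w4}; Diamond p there: w4:T. ✓
w4: successors {w0}; Diamond p there: w0:T. ✓
— 4 worlds.
For Box Box p:
w0: successors {w1}; Box p there: w1:T. ✓
w1: successors {w2}; Box p there: w2:T. ✓
w2: successors {w3}; Box p there: w3:F. ✗
w3: successors {w4}; Box p there: w4:T. ✓
w4: successors {w0}; Box p there: w0:T. ✓
— 4 worlds.

4 and 4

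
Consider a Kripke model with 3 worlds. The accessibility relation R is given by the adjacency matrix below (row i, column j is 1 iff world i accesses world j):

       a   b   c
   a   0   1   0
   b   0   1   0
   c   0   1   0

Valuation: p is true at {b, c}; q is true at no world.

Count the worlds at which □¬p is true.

a: successors {b}; ¬p there: b:F. ✗
b: successors {b}; ¬p there: b:F. ✗
c: successors {b}; ¬p there: b:F. ✗
Satisfying worlds: ∅.

0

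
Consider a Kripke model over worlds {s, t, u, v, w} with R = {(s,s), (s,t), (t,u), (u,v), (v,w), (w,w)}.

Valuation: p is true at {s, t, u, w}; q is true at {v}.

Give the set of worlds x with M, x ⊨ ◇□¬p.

s: successors {s, t}; □¬p there: s:F, t:F. ✗
t: successors {u}; □¬p there: u:T. ✓
u: successors {v}; □¬p there: v:F. ✗
v: successors {w}; □¬p there: w:F. ✗
w: successors {w}; □¬p there: w:F. ✗

{t}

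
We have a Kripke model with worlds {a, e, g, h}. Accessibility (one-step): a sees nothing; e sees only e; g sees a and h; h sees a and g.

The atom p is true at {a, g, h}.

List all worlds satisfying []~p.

{a, e}

a: no successors, so []~p holds vacuously. ✓
e: successors {e}; ~p there: e:T. ✓
g: successors {a, h}; ~p there: a:F, h:F. ✗
h: successors {a, g}; ~p there: a:F, g:F. ✗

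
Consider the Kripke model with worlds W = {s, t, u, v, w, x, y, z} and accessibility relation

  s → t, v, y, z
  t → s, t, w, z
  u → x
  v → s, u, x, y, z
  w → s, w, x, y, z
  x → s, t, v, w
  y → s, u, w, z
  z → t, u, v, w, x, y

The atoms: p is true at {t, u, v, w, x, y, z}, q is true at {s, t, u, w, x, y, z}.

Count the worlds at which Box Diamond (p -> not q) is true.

5

s: successors {t, v, y, z}; Diamond (p -> not q) there: t:T, v:T, y:T, z:T. ✓
t: successors {s, t, w, z}; Diamond (p -> not q) there: s:T, t:T, w:T, z:T. ✓
u: successors {x}; Diamond (p -> not q) there: x:T. ✓
v: successors {s, u, x, y, z}; Diamond (p -> not q) there: s:T, u:F, x:T, y:T, z:T. ✗
w: successors {s, w, x, y, z}; Diamond (p -> not q) there: s:T, w:T, x:T, y:T, z:T. ✓
x: successors {s, t, v, w}; Diamond (p -> not q) there: s:T, t:T, v:T, w:T. ✓
y: successors {s, u, w, z}; Diamond (p -> not q) there: s:T, u:F, w:T, z:T. ✗
z: successors {t, u, v, w, x, y}; Diamond (p -> not q) there: t:T, u:F, v:T, w:T, x:T, y:T. ✗
Satisfying worlds: {s, t, u, w, x}.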